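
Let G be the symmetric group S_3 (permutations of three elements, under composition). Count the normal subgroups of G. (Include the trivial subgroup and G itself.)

G has 6 subgroups. Checking conjugation-invariance by order — order 1: 1/1 normal; order 2: 0/3 normal; order 3: 1/1 normal; order 6: 1/1 normal.
Total normal subgroups: 3.

3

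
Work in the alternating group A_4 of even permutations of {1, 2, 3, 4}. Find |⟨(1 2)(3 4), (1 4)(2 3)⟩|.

4

|⟨(1 2)(3 4)⟩| = 2 and |⟨(1 4)(2 3)⟩| = 2, so |H| is a multiple of lcm(2, 2) = 2 and divides |G| = 12.
Closing under the operation: H = {e, (1 2)(3 4), (1 3)(2 4), (1 4)(2 3)}, so |H| = 4.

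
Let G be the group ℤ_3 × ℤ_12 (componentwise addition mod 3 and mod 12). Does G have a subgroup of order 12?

12 | 36. A subgroup of order 12 is {(0,0), (0,1), (0,2), (0,3), (0,4), (0,5), (0,6), (0,7), (0,8), (0,9), (0,10), (0,11)}.

Yes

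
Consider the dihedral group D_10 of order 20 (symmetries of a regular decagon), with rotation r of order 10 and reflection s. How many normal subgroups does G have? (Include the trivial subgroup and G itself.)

7

G has 22 subgroups. Checking conjugation-invariance by order — order 1: 1/1 normal; order 2: 1/11 normal; order 4: 0/5 normal; order 5: 1/1 normal; order 10: 3/3 normal; order 20: 1/1 normal.
Total normal subgroups: 7.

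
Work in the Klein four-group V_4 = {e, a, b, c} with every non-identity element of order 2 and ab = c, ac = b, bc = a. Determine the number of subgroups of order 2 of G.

3

|G| = 4 and 2 | 4, so subgroups of order 2 are possible by Lagrange.
The subgroups of order 2 are: {e, a}; {e, b}; {e, c}.
So G has 3 subgroups of order 2.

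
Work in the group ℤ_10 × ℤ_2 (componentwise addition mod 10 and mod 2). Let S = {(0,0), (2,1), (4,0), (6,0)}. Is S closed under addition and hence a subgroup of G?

No

(2,1) ∈ S but its inverse (8,1) ∉ S, so S is not a subgroup.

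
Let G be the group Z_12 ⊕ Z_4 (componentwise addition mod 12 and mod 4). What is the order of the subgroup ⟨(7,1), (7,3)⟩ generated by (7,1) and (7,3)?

24

|⟨(7,1)⟩| = 12 and |⟨(7,3)⟩| = 12, so |H| is a multiple of lcm(12, 12) = 12 and divides |G| = 48.
Closing under the operation: H = {(0,0), (0,2), (1,1), (1,3), (2,0), (2,2), (3,1), (3,3), (4,0), (4,2), (5,1), (5,3), (6,0), (6,2), (7,1), (7,3), (8,0), (8,2), (9,1), (9,3), (10,0), (10,2), (11,1), (11,3)}, so |H| = 24.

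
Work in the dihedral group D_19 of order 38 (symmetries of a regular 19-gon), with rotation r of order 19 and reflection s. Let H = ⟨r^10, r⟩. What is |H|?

19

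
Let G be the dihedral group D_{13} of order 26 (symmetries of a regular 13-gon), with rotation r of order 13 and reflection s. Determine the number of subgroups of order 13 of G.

1

|G| = 26 and 13 | 26, so subgroups of order 13 are possible by Lagrange.
The subgroups of order 13 are: {e, r, r^2, r^3, r^4, r^5, r^6, r^7, r^8, r^9, r^10, r^11, r^12}.
So G has 1 subgroup of order 13.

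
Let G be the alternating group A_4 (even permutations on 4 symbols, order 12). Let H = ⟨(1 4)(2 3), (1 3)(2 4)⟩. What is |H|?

|⟨(1 4)(2 3)⟩| = 2 and |⟨(1 3)(2 4)⟩| = 2, so |H| is a multiple of lcm(2, 2) = 2 and divides |G| = 12.
Closing under the operation: H = {e, (1 2)(3 4), (1 3)(2 4), (1 4)(2 3)}, so |H| = 4.

4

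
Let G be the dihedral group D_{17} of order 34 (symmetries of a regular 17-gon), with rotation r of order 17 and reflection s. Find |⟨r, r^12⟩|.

17

|⟨r⟩| = 17 and |⟨r^12⟩| = 17, so |H| is a multiple of lcm(17, 17) = 17 and divides |G| = 34.
Closing under the operation: H = {e, r, r^2, r^3, r^4, r^5, r^6, r^7, r^8, r^9, r^10, r^11, r^12, r^13, r^14, r^15, r^16}, so |H| = 17.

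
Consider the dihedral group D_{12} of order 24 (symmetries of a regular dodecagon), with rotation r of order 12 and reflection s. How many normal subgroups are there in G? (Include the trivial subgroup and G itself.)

G has 34 subgroups. Checking conjugation-invariance by order — order 1: 1/1 normal; order 2: 1/13 normal; order 3: 1/1 normal; order 4: 1/7 normal; order 6: 1/5 normal; order 8: 0/3 normal; order 12: 3/3 normal; order 24: 1/1 normal.
Total normal subgroups: 9.

9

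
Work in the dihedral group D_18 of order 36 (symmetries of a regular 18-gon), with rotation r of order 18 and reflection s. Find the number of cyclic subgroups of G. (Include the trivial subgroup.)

Group the elements of G by the cyclic subgroup they generate; each cyclic subgroup of order d accounts for φ(d) elements.
Cyclic subgroups by order — order 1: 1; order 2: 19; order 3: 1; order 6: 1; order 9: 1; order 18: 1.
Total: 24.

24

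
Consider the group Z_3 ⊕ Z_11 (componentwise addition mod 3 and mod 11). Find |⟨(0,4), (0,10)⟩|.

11

|⟨(0,4)⟩| = 11 and |⟨(0,10)⟩| = 11, so |H| is a multiple of lcm(11, 11) = 11 and divides |G| = 33.
Closing under the operation: H = {(0,0), (0,1), (0,2), (0,3), (0,4), (0,5), (0,6), (0,7), (0,8), (0,9), (0,10)}, so |H| = 11.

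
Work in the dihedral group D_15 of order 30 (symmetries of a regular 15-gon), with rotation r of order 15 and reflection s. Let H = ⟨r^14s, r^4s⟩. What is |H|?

|⟨r^14s⟩| = 2 and |⟨r^4s⟩| = 2, so |H| is a multiple of lcm(2, 2) = 2 and divides |G| = 30.
Closing under the operation: H = {e, r^5, r^10, r^4s, r^9s, r^14s}, so |H| = 6.

6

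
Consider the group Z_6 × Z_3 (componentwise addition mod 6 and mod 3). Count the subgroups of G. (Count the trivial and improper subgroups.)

12

|G| = 18, so by Lagrange every subgroup order divides 18. Divisors: 1, 2, 3, 6, 9, 18.
Subgroups by order — order 1: 1; order 2: 1; order 3: 4; order 6: 4; order 9: 1; order 18: 1.
Total: 1 + 1 + 4 + 4 + 1 + 1 = 12.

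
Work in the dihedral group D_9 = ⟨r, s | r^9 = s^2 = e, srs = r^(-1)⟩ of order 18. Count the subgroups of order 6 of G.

|G| = 18 and 6 | 18, so subgroups of order 6 are possible by Lagrange.
The subgroups of order 6 are: {e, r^3, r^6, r^2s, r^5s, r^8s}; {e, r^3, r^6, s, r^3s, r^6s}; {e, r^3, r^6, rs, r^4s, r^7s}.
So G has 3 subgroups of order 6.

3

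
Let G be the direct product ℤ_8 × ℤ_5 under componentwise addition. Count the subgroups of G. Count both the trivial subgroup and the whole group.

8

|G| = 40, so by Lagrange every subgroup order divides 40. Divisors: 1, 2, 4, 5, 8, 10, 20, 40.
Subgroups by order — order 1: 1; order 2: 1; order 4: 1; order 5: 1; order 8: 1; order 10: 1; order 20: 1; order 40: 1.
Total: 1 + 1 + 1 + 1 + 1 + 1 + 1 + 1 = 8.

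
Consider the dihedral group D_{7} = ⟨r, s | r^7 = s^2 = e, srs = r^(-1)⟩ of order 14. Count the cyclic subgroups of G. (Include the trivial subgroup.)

Each element a generates a cyclic subgroup ⟨a⟩; distinct elements may generate the same one (a cyclic group of order d has φ(d) generators).
Cyclic subgroups by order — order 1: 1; order 2: 7; order 7: 1.
Total: 9.

9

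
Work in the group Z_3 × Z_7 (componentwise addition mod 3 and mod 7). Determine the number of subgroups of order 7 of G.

1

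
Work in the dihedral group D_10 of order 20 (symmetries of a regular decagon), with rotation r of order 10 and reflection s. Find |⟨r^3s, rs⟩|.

10

|⟨r^3s⟩| = 2 and |⟨rs⟩| = 2, so |H| is a multiple of lcm(2, 2) = 2 and divides |G| = 20.
Closing under the operation: H = {e, r^2, r^4, r^6, r^8, rs, r^3s, r^5s, r^7s, r^9s}, so |H| = 10.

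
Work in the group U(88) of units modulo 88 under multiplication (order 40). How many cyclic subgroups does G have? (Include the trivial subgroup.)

A cyclic subgroup of order d is generated by each of its φ(d) elements of order d, so the cyclic subgroups of order d number (#elements of order d)/φ(d).
Cyclic subgroups by order — order 1: 1; order 2: 7; order 5: 1; order 10: 7.
Total: 16.

16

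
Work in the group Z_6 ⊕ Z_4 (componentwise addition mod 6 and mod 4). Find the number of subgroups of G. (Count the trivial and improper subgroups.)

16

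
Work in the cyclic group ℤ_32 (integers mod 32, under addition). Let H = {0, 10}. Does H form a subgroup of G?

10 ∈ H but its inverse 22 ∉ H, so H is not a subgroup.

No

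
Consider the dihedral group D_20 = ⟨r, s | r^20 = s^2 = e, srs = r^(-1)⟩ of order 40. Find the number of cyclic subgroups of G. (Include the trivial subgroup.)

A cyclic subgroup of order d is generated by each of its φ(d) elements of order d, so the cyclic subgroups of order d number (#elements of order d)/φ(d).
Cyclic subgroups by order — order 1: 1; order 2: 21; order 4: 1; order 5: 1; order 10: 1; order 20: 1.
Total: 26.

26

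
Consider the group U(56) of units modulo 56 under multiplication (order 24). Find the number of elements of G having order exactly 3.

2

The elements of order 3 are: 9, 25.
That's 2.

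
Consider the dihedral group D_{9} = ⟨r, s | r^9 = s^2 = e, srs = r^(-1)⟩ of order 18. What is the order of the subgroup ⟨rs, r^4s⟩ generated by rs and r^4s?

|⟨rs⟩| = 2 and |⟨r^4s⟩| = 2, so |H| is a multiple of lcm(2, 2) = 2 and divides |G| = 18.
Closing under the operation: H = {e, r^3, r^6, rs, r^4s, r^7s}, so |H| = 6.

6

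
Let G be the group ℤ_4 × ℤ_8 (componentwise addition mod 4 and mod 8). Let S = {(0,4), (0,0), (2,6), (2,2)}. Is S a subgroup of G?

Yes

|S| = 4 divides |G| = 32, consistent with Lagrange.
S contains the identity, every element's inverse is in S, and S is closed under +: it is a subgroup.
In fact S = ⟨(2,6)⟩.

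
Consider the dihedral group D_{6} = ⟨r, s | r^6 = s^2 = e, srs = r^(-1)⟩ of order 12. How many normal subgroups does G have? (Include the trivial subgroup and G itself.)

G has 16 subgroups. Checking conjugation-invariance by order — order 1: 1/1 normal; order 2: 1/7 normal; order 3: 1/1 normal; order 4: 0/3 normal; order 6: 3/3 normal; order 12: 1/1 normal.
Total normal subgroups: 7.

7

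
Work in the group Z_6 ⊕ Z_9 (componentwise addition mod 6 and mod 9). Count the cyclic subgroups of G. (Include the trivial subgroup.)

A cyclic subgroup of order d is generated by each of its φ(d) elements of order d, so the cyclic subgroups of order d number (#elements of order d)/φ(d).
Cyclic subgroups by order — order 1: 1; order 2: 1; order 3: 4; order 6: 4; order 9: 3; order 18: 3.
Total: 16.

16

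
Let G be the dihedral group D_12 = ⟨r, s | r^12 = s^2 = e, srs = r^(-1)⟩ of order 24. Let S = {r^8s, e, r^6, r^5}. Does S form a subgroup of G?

No

r^5 ∈ S but its inverse r^7 ∉ S, so S is not a subgroup.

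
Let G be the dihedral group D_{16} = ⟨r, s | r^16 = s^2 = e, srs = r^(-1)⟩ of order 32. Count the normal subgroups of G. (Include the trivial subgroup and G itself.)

8

G has 36 subgroups. Checking conjugation-invariance by order — order 1: 1/1 normal; order 2: 1/17 normal; order 4: 1/9 normal; order 8: 1/5 normal; order 16: 3/3 normal; order 32: 1/1 normal.
Total normal subgroups: 8.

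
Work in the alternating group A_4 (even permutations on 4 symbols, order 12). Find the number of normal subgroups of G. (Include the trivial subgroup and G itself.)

3

G has 10 subgroups. Checking conjugation-invariance by order — order 1: 1/1 normal; order 2: 0/3 normal; order 3: 0/4 normal; order 4: 1/1 normal; order 12: 1/1 normal.
Total normal subgroups: 3.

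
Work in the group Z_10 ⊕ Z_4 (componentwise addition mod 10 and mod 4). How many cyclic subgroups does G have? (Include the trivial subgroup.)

12

Each element a generates a cyclic subgroup ⟨a⟩; distinct elements may generate the same one (a cyclic group of order d has φ(d) generators).
Cyclic subgroups by order — order 1: 1; order 2: 3; order 4: 2; order 5: 1; order 10: 3; order 20: 2.
Total: 12.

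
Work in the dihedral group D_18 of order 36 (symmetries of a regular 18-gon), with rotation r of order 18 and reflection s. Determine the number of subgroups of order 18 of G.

3

|G| = 36 and 18 | 36, so subgroups of order 18 are possible by Lagrange.
The subgroups of order 18 are: {e, r, r^2, r^3, r^4, r^5, r^6, r^7, r^8, r^9, r^10, r^11, r^12, r^13, r^14, r^15, r^16, r^17}; {e, r^2, r^4, r^6, r^8, r^10, r^12, r^14, r^16, s, r^2s, r^4s, r^6s, r^8s, r^10s, r^12s, r^14s, r^16s}; {e, r^2, r^4, r^6, r^8, r^10, r^12, r^14, r^16, rs, r^3s, r^5s, r^7s, r^9s, r^11s, r^13s, r^15s, r^17s}.
So G has 3 subgroups of order 18.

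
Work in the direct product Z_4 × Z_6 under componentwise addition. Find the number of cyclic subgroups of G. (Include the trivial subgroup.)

12

Group the elements of G by the cyclic subgroup they generate; each cyclic subgroup of order d accounts for φ(d) elements.
Cyclic subgroups by order — order 1: 1; order 2: 3; order 3: 1; order 4: 2; order 6: 3; order 12: 2.
Total: 12.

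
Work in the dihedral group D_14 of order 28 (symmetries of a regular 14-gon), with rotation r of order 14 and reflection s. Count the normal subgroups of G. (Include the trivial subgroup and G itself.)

G has 28 subgroups. Checking conjugation-invariance by order — order 1: 1/1 normal; order 2: 1/15 normal; order 4: 0/7 normal; order 7: 1/1 normal; order 14: 3/3 normal; order 28: 1/1 normal.
Total normal subgroups: 7.

7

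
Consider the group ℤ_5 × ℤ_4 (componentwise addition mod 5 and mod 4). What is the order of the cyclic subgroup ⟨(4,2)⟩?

The order of (4,2) in Z_5 × Z_4 is lcm(ord(4) in Z_5, ord(2) in Z_4).
ord(4) = 5 and ord(2) = 2, so |⟨(4,2)⟩| = lcm(5, 2) = 10.

10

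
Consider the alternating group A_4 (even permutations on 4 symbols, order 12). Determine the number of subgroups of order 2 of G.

|G| = 12 and 2 | 12, so subgroups of order 2 are possible by Lagrange.
The subgroups of order 2 are: {e, (1 2)(3 4)}; {e, (1 3)(2 4)}; {e, (1 4)(2 3)}.
So G has 3 subgroups of order 2.

3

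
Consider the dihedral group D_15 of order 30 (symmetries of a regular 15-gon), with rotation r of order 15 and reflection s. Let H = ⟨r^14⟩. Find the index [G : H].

2

|⟨r^14⟩| = 15 and |G| = 30.
By Lagrange, [G : H] = |G|/|H| = 30/15 = 2.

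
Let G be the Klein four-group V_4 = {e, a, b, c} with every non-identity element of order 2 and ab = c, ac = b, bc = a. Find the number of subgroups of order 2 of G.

|G| = 4 and 2 | 4, so subgroups of order 2 are possible by Lagrange.
The subgroups of order 2 are: {e, a}; {e, b}; {e, c}.
So G has 3 subgroups of order 2.

3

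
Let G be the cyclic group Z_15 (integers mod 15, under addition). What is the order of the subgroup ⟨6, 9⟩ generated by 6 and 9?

|⟨6⟩| = 5 and |⟨9⟩| = 5, so |H| is a multiple of lcm(5, 5) = 5 and divides |G| = 15.
Closing under the operation: H = {0, 3, 6, 9, 12}, so |H| = 5.

5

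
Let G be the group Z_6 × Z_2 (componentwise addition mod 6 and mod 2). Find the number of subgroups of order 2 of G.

|G| = 12 and 2 | 12, so subgroups of order 2 are possible by Lagrange.
The subgroups of order 2 are: {(0,0), (0,1)}; {(0,0), (3,0)}; {(0,0), (3,1)}.
So G has 3 subgroups of order 2.

3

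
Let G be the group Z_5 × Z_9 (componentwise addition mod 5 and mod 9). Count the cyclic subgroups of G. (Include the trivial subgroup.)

6

A cyclic subgroup of order d is generated by each of its φ(d) elements of order d, so the cyclic subgroups of order d number (#elements of order d)/φ(d).
Cyclic subgroups by order — order 1: 1; order 3: 1; order 5: 1; order 9: 1; order 15: 1; order 45: 1.
Total: 6.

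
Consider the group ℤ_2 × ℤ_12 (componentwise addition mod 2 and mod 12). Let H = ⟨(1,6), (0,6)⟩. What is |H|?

4

|⟨(1,6)⟩| = 2 and |⟨(0,6)⟩| = 2, so |H| is a multiple of lcm(2, 2) = 2 and divides |G| = 24.
Closing under the operation: H = {(0,0), (0,6), (1,0), (1,6)}, so |H| = 4.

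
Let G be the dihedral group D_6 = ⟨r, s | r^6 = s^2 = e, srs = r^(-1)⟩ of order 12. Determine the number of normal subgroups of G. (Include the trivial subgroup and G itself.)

7

G has 16 subgroups. Checking conjugation-invariance by order — order 1: 1/1 normal; order 2: 1/7 normal; order 3: 1/1 normal; order 4: 0/3 normal; order 6: 3/3 normal; order 12: 1/1 normal.
Total normal subgroups: 7.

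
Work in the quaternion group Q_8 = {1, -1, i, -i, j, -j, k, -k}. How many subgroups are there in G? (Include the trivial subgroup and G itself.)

6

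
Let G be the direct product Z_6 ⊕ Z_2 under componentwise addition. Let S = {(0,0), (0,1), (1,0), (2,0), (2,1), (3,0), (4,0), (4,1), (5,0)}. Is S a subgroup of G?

No

|S| = 9 does not divide |G| = 12, so by Lagrange S is not a subgroup.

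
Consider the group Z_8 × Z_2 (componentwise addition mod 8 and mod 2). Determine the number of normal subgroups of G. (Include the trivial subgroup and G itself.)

11

G is abelian, so every subgroup is normal.
G has 11 subgroups in total, hence 11 normal subgroups.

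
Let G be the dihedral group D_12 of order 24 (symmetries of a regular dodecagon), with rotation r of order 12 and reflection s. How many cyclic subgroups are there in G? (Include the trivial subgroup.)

Each element a generates a cyclic subgroup ⟨a⟩; distinct elements may generate the same one (a cyclic group of order d has φ(d) generators).
Cyclic subgroups by order — order 1: 1; order 2: 13; order 3: 1; order 4: 1; order 6: 1; order 12: 1.
Total: 18.

18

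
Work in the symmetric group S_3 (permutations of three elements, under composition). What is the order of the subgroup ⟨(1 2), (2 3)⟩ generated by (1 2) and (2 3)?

6

|⟨(1 2)⟩| = 2 and |⟨(2 3)⟩| = 2, so |H| is a multiple of lcm(2, 2) = 2 and divides |G| = 6.
Closing {(1 2), (2 3)} under the group operation gives all of G, so |H| = 6.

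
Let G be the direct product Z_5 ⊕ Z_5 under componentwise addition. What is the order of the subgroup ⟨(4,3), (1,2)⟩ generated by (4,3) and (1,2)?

|⟨(4,3)⟩| = 5 and |⟨(1,2)⟩| = 5, so |H| is a multiple of lcm(5, 5) = 5 and divides |G| = 25.
Closing under the operation: H = {(0,0), (1,2), (2,4), (3,1), (4,3)}, so |H| = 5.

5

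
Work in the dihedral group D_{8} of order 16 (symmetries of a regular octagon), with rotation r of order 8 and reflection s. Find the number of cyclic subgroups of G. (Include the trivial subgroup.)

Each element a generates a cyclic subgroup ⟨a⟩; distinct elements may generate the same one (a cyclic group of order d has φ(d) generators).
Cyclic subgroups by order — order 1: 1; order 2: 9; order 4: 1; order 8: 1.
Total: 12.

12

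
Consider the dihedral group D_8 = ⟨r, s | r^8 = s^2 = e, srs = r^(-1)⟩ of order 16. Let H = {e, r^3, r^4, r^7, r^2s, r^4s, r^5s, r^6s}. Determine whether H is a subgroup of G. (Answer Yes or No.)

r^7 ∈ H but its inverse r ∉ H, so H is not a subgroup.

No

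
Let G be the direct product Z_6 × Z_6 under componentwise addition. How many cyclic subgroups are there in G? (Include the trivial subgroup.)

Group the elements of G by the cyclic subgroup they generate; each cyclic subgroup of order d accounts for φ(d) elements.
Cyclic subgroups by order — order 1: 1; order 2: 3; order 3: 4; order 6: 12.
Total: 20.

20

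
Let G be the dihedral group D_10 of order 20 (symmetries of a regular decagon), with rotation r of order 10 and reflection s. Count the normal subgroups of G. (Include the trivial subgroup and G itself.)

G has 22 subgroups. Checking conjugation-invariance by order — order 1: 1/1 normal; order 2: 1/11 normal; order 4: 0/5 normal; order 5: 1/1 normal; order 10: 3/3 normal; order 20: 1/1 normal.
Total normal subgroups: 7.

7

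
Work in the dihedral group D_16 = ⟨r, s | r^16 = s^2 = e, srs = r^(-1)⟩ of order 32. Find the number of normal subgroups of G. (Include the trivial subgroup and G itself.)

8

G has 36 subgroups. Checking conjugation-invariance by order — order 1: 1/1 normal; order 2: 1/17 normal; order 4: 1/9 normal; order 8: 1/5 normal; order 16: 3/3 normal; order 32: 1/1 normal.
Total normal subgroups: 8.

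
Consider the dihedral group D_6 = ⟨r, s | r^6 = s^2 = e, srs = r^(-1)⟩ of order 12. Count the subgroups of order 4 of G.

|G| = 12 and 4 | 12, so subgroups of order 4 are possible by Lagrange.
The subgroups of order 4 are: {e, r^3, r^2s, r^5s}; {e, r^3, s, r^3s}; {e, r^3, rs, r^4s}.
So G has 3 subgroups of order 4.

3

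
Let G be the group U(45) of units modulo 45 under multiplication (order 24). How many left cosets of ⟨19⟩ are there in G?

|⟨19⟩| = 2 and |G| = 24.
By Lagrange, [G : H] = |G|/|H| = 24/2 = 12.

12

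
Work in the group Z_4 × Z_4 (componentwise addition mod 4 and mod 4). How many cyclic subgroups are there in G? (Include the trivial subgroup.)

10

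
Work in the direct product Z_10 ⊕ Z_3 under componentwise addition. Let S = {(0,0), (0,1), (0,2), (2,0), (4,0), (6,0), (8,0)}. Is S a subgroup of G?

No

|S| = 7 does not divide |G| = 30, so by Lagrange S is not a subgroup.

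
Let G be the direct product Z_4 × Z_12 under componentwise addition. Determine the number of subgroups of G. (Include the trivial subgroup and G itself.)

30

|G| = 48, so by Lagrange every subgroup order divides 48. Divisors: 1, 2, 3, 4, 6, 8, 12, 16, 24, 48.
Subgroups by order — order 1: 1; order 2: 3; order 3: 1; order 4: 7; order 6: 3; order 8: 3; order 12: 7; order 16: 1; order 24: 3; order 48: 1.
Total: 1 + 3 + 1 + 7 + 3 + 3 + 7 + 1 + 3 + 1 = 30.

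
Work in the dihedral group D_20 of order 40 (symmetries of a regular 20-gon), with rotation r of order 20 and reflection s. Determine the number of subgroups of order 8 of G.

5

|G| = 40 and 8 | 40, so subgroups of order 8 are possible by Lagrange.
The subgroups of order 8 are: {e, r^5, r^10, r^15, s, r^5s, r^10s, r^15s}; {e, r^5, r^10, r^15, rs, r^6s, r^11s, r^16s}; {e, r^5, r^10, r^15, r^2s, r^7s, r^12s, r^17s}; {e, r^5, r^10, r^15, r^3s, r^8s, r^13s, r^18s}; … (5 in all).
So G has 5 subgroups of order 8.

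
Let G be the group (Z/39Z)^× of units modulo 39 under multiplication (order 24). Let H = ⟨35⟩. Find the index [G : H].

4

|⟨35⟩| = 6 and |G| = 24.
By Lagrange, [G : H] = |G|/|H| = 24/6 = 4.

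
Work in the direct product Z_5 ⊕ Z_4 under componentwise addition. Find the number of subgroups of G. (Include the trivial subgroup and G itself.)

6

|G| = 20, so by Lagrange every subgroup order divides 20. Divisors: 1, 2, 4, 5, 10, 20.
Subgroups by order — order 1: 1; order 2: 1; order 4: 1; order 5: 1; order 10: 1; order 20: 1.
Total: 1 + 1 + 1 + 1 + 1 + 1 = 6.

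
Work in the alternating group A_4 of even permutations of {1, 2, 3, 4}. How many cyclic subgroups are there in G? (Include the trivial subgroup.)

8

A cyclic subgroup of order d is generated by each of its φ(d) elements of order d, so the cyclic subgroups of order d number (#elements of order d)/φ(d).
Cyclic subgroups by order — order 1: 1; order 2: 3; order 3: 4.
Total: 8.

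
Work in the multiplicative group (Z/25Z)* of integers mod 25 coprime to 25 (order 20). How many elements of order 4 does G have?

The elements of order 4 are: 7, 18.
That's 2.

2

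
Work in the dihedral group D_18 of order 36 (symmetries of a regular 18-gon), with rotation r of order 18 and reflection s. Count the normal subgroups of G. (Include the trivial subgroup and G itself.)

9

G has 45 subgroups. Checking conjugation-invariance by order — order 1: 1/1 normal; order 2: 1/19 normal; order 3: 1/1 normal; order 4: 0/9 normal; order 6: 1/7 normal; order 9: 1/1 normal; order 12: 0/3 normal; order 18: 3/3 normal; order 36: 1/1 normal.
Total normal subgroups: 9.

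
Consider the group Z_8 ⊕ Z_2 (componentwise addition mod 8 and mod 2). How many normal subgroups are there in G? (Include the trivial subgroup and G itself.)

G is abelian, so every subgroup is normal.
G has 11 subgroups in total, hence 11 normal subgroups.

11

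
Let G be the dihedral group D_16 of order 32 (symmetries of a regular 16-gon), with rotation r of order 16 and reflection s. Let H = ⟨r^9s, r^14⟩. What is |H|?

|⟨r^9s⟩| = 2 and |⟨r^14⟩| = 8, so |H| is a multiple of lcm(2, 8) = 8 and divides |G| = 32.
Closing under the operation: H = {e, r^2, r^4, r^6, r^8, r^10, r^12, r^14, rs, r^3s, r^5s, r^7s, r^9s, r^11s, r^13s, r^15s}, so |H| = 16.

16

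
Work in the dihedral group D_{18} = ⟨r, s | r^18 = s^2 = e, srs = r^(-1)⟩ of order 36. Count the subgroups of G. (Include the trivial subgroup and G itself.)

|G| = 36, so by Lagrange every subgroup order divides 36. Divisors: 1, 2, 3, 4, 6, 9, 12, 18, 36.
Subgroups by order — order 1: 1; order 2: 19; order 3: 1; order 4: 9; order 6: 7; order 9: 1; order 12: 3; order 18: 3; order 36: 1.
Total: 1 + 19 + 1 + 9 + 7 + 1 + 3 + 3 + 1 = 45.

45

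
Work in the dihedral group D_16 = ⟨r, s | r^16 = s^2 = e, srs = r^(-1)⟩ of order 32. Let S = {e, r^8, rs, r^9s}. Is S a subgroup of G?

|S| = 4 divides |G| = 32, consistent with Lagrange.
S contains the identity, every element's inverse is in S, and S is closed under ·: it is a subgroup.

Yes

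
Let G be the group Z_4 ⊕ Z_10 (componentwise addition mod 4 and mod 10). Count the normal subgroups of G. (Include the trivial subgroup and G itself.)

16

G is abelian, so every subgroup is normal.
G has 16 subgroups in total, hence 16 normal subgroups.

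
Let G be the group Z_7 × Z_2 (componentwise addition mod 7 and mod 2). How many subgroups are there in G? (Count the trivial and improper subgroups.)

4

|G| = 14, so by Lagrange every subgroup order divides 14. Divisors: 1, 2, 7, 14.
Subgroups by order — order 1: 1; order 2: 1; order 7: 1; order 14: 1.
Total: 1 + 1 + 1 + 1 = 4.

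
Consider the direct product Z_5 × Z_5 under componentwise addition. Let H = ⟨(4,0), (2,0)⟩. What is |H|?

|⟨(4,0)⟩| = 5 and |⟨(2,0)⟩| = 5, so |H| is a multiple of lcm(5, 5) = 5 and divides |G| = 25.
Closing under the operation: H = {(0,0), (1,0), (2,0), (3,0), (4,0)}, so |H| = 5.

5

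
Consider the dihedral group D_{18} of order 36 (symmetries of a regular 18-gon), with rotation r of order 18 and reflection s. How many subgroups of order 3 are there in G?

1

|G| = 36 and 3 | 36, so subgroups of order 3 are possible by Lagrange.
The subgroups of order 3 are: {e, r^6, r^12}.
So G has 1 subgroup of order 3.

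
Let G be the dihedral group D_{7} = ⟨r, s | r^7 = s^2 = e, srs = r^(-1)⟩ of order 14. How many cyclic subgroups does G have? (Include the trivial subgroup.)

9

A cyclic subgroup of order d is generated by each of its φ(d) elements of order d, so the cyclic subgroups of order d number (#elements of order d)/φ(d).
Cyclic subgroups by order — order 1: 1; order 2: 7; order 7: 1.
Total: 9.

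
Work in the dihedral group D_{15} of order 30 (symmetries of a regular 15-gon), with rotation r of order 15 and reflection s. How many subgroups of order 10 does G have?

|G| = 30 and 10 | 30, so subgroups of order 10 are possible by Lagrange.
The subgroups of order 10 are: {e, r^3, r^6, r^9, r^12, rs, r^4s, r^7s, r^10s, r^13s}; {e, r^3, r^6, r^9, r^12, r^2s, r^5s, r^8s, r^11s, r^14s}; {e, r^3, r^6, r^9, r^12, s, r^3s, r^6s, r^9s, r^12s}.
So G has 3 subgroups of order 10.

3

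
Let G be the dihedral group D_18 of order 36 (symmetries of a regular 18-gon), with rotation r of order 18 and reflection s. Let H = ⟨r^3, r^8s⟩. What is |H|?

|⟨r^3⟩| = 6 and |⟨r^8s⟩| = 2, so |H| is a multiple of lcm(6, 2) = 6 and divides |G| = 36.
Closing under the operation: H = {e, r^3, r^6, r^9, r^12, r^15, r^2s, r^5s, r^8s, r^11s, r^14s, r^17s}, so |H| = 12.

12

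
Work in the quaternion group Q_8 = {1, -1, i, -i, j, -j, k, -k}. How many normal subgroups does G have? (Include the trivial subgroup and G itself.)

G has 6 subgroups. Checking conjugation-invariance by order — order 1: 1/1 normal; order 2: 1/1 normal; order 4: 3/3 normal; order 8: 1/1 normal.
Total normal subgroups: 6.

6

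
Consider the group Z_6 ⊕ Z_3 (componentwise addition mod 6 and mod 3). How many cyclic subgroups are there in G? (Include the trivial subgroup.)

10

Each element a generates a cyclic subgroup ⟨a⟩; distinct elements may generate the same one (a cyclic group of order d has φ(d) generators).
Cyclic subgroups by order — order 1: 1; order 2: 1; order 3: 4; order 6: 4.
Total: 10.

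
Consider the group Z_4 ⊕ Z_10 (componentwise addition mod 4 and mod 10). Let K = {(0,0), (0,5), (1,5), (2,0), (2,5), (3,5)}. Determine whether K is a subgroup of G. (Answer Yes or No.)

No

|K| = 6 does not divide |G| = 40, so by Lagrange K is not a subgroup.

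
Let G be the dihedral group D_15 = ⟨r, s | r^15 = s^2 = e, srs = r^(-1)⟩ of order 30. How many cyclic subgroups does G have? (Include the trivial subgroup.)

Each element a generates a cyclic subgroup ⟨a⟩; distinct elements may generate the same one (a cyclic group of order d has φ(d) generators).
Cyclic subgroups by order — order 1: 1; order 2: 15; order 3: 1; order 5: 1; order 15: 1.
Total: 19.

19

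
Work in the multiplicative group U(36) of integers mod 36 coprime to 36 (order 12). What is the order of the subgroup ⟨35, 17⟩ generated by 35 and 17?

|⟨35⟩| = 2 and |⟨17⟩| = 2, so |H| is a multiple of lcm(2, 2) = 2 and divides |G| = 12.
Closing under the operation: H = {1, 17, 19, 35}, so |H| = 4.

4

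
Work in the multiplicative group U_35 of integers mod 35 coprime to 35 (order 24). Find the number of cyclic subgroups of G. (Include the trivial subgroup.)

12

Group the elements of G by the cyclic subgroup they generate; each cyclic subgroup of order d accounts for φ(d) elements.
Cyclic subgroups by order — order 1: 1; order 2: 3; order 3: 1; order 4: 2; order 6: 3; order 12: 2.
Total: 12.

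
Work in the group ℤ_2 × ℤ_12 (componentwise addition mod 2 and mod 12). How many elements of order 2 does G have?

An element (a,b) has order lcm(ord(a), ord(b)); count pairs with lcm equal to 2.
Enumerating gives 3 such elements.

3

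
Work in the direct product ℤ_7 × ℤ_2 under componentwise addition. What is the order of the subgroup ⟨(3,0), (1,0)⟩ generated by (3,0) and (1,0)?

|⟨(3,0)⟩| = 7 and |⟨(1,0)⟩| = 7, so |H| is a multiple of lcm(7, 7) = 7 and divides |G| = 14.
Closing under the operation: H = {(0,0), (1,0), (2,0), (3,0), (4,0), (5,0), (6,0)}, so |H| = 7.

7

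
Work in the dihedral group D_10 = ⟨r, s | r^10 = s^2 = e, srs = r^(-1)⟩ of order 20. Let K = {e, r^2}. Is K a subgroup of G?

r^2 ∈ K but its inverse r^8 ∉ K, so K is not a subgroup.

No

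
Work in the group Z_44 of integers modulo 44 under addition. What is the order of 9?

44

In Z_44, the order of an element a is n/gcd(a, n).
gcd(9, 44) = 1, so |⟨9⟩| = 44/1 = 44.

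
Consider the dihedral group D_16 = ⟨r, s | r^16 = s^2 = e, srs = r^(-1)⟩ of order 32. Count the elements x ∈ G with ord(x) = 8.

The elements of order 8 are: r^2, r^6, r^10, r^14.
That's 4.

4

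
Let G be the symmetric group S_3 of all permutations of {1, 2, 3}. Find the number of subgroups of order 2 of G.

3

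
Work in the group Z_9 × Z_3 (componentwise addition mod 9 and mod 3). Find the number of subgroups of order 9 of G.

4

|G| = 27 and 9 | 27, so subgroups of order 9 are possible by Lagrange.
The subgroups of order 9 are: {(0,0), (0,1), (0,2), (3,0), (3,1), (3,2), (6,0), (6,1), (6,2)}; {(0,0), (1,0), (2,0), (3,0), (4,0), (5,0), (6,0), (7,0), (8,0)}; {(0,0), (1,1), (2,2), (3,0), (4,1), (5,2), (6,0), (7,1), (8,2)}; {(0,0), (1,2), (2,1), (3,0), (4,2), (5,1), (6,0), (7,2), (8,1)}.
So G has 4 subgroups of order 9.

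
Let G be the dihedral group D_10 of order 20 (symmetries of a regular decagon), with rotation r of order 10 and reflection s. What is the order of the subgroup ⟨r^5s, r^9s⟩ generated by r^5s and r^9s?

10

|⟨r^5s⟩| = 2 and |⟨r^9s⟩| = 2, so |H| is a multiple of lcm(2, 2) = 2 and divides |G| = 20.
Closing under the operation: H = {e, r^2, r^4, r^6, r^8, rs, r^3s, r^5s, r^7s, r^9s}, so |H| = 10.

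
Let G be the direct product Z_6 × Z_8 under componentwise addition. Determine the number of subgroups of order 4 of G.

|G| = 48 and 4 | 48, so subgroups of order 4 are possible by Lagrange.
The subgroups of order 4 are: {(0,0), (0,2), (0,4), (0,6)}; {(0,0), (0,4), (3,0), (3,4)}; {(0,0), (0,4), (3,2), (3,6)}.
So G has 3 subgroups of order 4.

3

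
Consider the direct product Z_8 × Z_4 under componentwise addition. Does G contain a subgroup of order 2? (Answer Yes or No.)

Yes

2 | 32. A subgroup of order 2 is {(0,0), (0,2)}.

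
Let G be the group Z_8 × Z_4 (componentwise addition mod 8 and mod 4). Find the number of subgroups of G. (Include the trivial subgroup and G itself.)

22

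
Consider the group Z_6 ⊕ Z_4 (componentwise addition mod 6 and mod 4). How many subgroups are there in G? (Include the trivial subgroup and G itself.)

16

|G| = 24, so by Lagrange every subgroup order divides 24. Divisors: 1, 2, 3, 4, 6, 8, 12, 24.
Subgroups by order — order 1: 1; order 2: 3; order 3: 1; order 4: 3; order 6: 3; order 8: 1; order 12: 3; order 24: 1.
Total: 1 + 3 + 1 + 3 + 3 + 1 + 3 + 1 = 16.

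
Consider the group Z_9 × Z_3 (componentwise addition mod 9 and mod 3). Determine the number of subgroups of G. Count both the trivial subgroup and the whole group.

10

|G| = 27, so by Lagrange every subgroup order divides 27. Divisors: 1, 3, 9, 27.
Subgroups by order — order 1: 1; order 3: 4; order 9: 4; order 27: 1.
Total: 1 + 4 + 4 + 1 = 10.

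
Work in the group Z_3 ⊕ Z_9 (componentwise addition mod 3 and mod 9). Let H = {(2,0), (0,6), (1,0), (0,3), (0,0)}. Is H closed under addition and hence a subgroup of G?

|H| = 5 does not divide |G| = 27, so by Lagrange H is not a subgroup.

No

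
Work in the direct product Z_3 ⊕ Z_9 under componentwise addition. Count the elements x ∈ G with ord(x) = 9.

An element (a,b) has order lcm(ord(a), ord(b)); count pairs with lcm equal to 9.
Enumerating gives 18 such elements.

18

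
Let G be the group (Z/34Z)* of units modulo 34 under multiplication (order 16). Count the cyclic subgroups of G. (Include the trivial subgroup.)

5

Each element a generates a cyclic subgroup ⟨a⟩; distinct elements may generate the same one (a cyclic group of order d has φ(d) generators).
Cyclic subgroups by order — order 1: 1; order 2: 1; order 4: 1; order 8: 1; order 16: 1.
Total: 5.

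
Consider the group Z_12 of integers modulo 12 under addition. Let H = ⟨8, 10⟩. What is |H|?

6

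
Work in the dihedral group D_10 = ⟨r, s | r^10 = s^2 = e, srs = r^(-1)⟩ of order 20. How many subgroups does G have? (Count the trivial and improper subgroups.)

|G| = 20, so by Lagrange every subgroup order divides 20. Divisors: 1, 2, 4, 5, 10, 20.
Subgroups by order — order 1: 1; order 2: 11; order 4: 5; order 5: 1; order 10: 3; order 20: 1.
Total: 1 + 11 + 5 + 1 + 3 + 1 = 22.

22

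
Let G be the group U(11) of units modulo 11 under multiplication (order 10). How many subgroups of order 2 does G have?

1

|G| = 10 and 2 | 10, so subgroups of order 2 are possible by Lagrange.
The subgroups of order 2 are: {1, 10}.
So G has 1 subgroup of order 2.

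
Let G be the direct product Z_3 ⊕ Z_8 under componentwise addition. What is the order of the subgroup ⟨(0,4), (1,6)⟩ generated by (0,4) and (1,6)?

12

|⟨(0,4)⟩| = 2 and |⟨(1,6)⟩| = 12, so |H| is a multiple of lcm(2, 12) = 12 and divides |G| = 24.
Closing under the operation: H = {(0,0), (0,2), (0,4), (0,6), (1,0), (1,2), (1,4), (1,6), (2,0), (2,2), (2,4), (2,6)}, so |H| = 12.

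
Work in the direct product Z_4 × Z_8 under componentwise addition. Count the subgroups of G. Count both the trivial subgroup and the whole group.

|G| = 32, so by Lagrange every subgroup order divides 32. Divisors: 1, 2, 4, 8, 16, 32.
Subgroups by order — order 1: 1; order 2: 3; order 4: 7; order 8: 7; order 16: 3; order 32: 1.
Total: 1 + 3 + 7 + 7 + 3 + 1 = 22.

22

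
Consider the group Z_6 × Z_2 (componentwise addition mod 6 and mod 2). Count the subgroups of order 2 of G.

|G| = 12 and 2 | 12, so subgroups of order 2 are possible by Lagrange.
The subgroups of order 2 are: {(0,0), (0,1)}; {(0,0), (3,0)}; {(0,0), (3,1)}.
So G has 3 subgroups of order 2.

3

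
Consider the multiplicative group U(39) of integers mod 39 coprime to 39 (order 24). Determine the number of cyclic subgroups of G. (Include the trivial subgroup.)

Group the elements of G by the cyclic subgroup they generate; each cyclic subgroup of order d accounts for φ(d) elements.
Cyclic subgroups by order — order 1: 1; order 2: 3; order 3: 1; order 4: 2; order 6: 3; order 12: 2.
Total: 12.

12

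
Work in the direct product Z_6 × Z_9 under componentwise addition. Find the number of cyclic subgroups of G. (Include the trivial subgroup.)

16

Each element a generates a cyclic subgroup ⟨a⟩; distinct elements may generate the same one (a cyclic group of order d has φ(d) generators).
Cyclic subgroups by order — order 1: 1; order 2: 1; order 3: 4; order 6: 4; order 9: 3; order 18: 3.
Total: 16.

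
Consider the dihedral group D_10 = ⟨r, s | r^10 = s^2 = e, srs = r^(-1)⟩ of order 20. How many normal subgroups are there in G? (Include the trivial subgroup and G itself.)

G has 22 subgroups. Checking conjugation-invariance by order — order 1: 1/1 normal; order 2: 1/11 normal; order 4: 0/5 normal; order 5: 1/1 normal; order 10: 3/3 normal; order 20: 1/1 normal.
Total normal subgroups: 7.

7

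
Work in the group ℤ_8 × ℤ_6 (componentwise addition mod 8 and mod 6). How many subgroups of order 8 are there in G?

3

|G| = 48 and 8 | 48, so subgroups of order 8 are possible by Lagrange.
The subgroups of order 8 are: {(0,0), (0,3), (2,0), (2,3), (4,0), (4,3), (6,0), (6,3)}; {(0,0), (1,0), (2,0), (3,0), (4,0), (5,0), (6,0), (7,0)}; {(0,0), (1,3), (2,0), (3,3), (4,0), (5,3), (6,0), (7,3)}.
So G has 3 subgroups of order 8.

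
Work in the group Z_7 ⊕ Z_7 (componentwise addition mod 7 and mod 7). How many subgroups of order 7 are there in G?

8

|G| = 49 and 7 | 49, so subgroups of order 7 are possible by Lagrange.
The subgroups of order 7 are: {(0,0), (0,1), (0,2), (0,3), (0,4), (0,5), (0,6)}; {(0,0), (1,0), (2,0), (3,0), (4,0), (5,0), (6,0)}; {(0,0), (1,1), (2,2), (3,3), (4,4), (5,5), (6,6)}; {(0,0), (1,2), (2,4), (3,6), (4,1), (5,3), (6,5)}; … (8 in all).
So G has 8 subgroups of order 7.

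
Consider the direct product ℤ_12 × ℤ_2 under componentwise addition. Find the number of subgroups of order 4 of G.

|G| = 24 and 4 | 24, so subgroups of order 4 are possible by Lagrange.
The subgroups of order 4 are: {(0,0), (0,1), (6,0), (6,1)}; {(0,0), (3,0), (6,0), (9,0)}; {(0,0), (3,1), (6,0), (9,1)}.
So G has 3 subgroups of order 4.

3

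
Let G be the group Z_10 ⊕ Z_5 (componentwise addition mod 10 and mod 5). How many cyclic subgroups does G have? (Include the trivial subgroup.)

A cyclic subgroup of order d is generated by each of its φ(d) elements of order d, so the cyclic subgroups of order d number (#elements of order d)/φ(d).
Cyclic subgroups by order — order 1: 1; order 2: 1; order 5: 6; order 10: 6.
Total: 14.

14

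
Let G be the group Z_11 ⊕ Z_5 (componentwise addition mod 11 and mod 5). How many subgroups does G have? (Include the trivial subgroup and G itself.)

|G| = 55, so by Lagrange every subgroup order divides 55. Divisors: 1, 5, 11, 55.
Subgroups by order — order 1: 1; order 5: 1; order 11: 1; order 55: 1.
Total: 1 + 1 + 1 + 1 = 4.

4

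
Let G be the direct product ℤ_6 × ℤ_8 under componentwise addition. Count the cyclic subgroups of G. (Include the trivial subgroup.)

Each element a generates a cyclic subgroup ⟨a⟩; distinct elements may generate the same one (a cyclic group of order d has φ(d) generators).
Cyclic subgroups by order — order 1: 1; order 2: 3; order 3: 1; order 4: 2; order 6: 3; order 8: 2; order 12: 2; order 24: 2.
Total: 16.

16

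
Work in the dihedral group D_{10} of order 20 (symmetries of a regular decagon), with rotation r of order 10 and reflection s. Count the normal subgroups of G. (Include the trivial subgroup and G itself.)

7

G has 22 subgroups. Checking conjugation-invariance by order — order 1: 1/1 normal; order 2: 1/11 normal; order 4: 0/5 normal; order 5: 1/1 normal; order 10: 3/3 normal; order 20: 1/1 normal.
Total normal subgroups: 7.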